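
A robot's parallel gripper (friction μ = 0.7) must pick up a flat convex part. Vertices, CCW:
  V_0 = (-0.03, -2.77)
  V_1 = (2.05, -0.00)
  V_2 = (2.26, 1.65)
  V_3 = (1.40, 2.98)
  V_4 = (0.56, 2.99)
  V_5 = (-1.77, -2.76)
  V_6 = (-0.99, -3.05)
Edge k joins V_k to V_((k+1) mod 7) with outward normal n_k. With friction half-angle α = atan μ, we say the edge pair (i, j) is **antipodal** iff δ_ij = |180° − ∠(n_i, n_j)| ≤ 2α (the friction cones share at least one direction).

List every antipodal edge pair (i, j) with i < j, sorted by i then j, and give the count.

α = atan 0.7 = 34.99°;  2α = 69.98°
n_0 = (+0.7997, -0.6005)
n_1 = (+0.9920, -0.1263)
n_2 = (+0.8397, +0.5430)
n_3 = (+0.0119, +0.9999)
n_4 = (-0.9268, +0.3756)
n_5 = (-0.3485, -0.9373)
n_6 = (+0.2800, -0.9600)
  (0,1): δ = 150.35°  ·
  (0,2): δ = 110.21°  ·
  (0,3): δ = 53.78°  ✓
  (0,4): δ = 14.84°  ✓
  (0,5): δ = 106.51°  ·
  (0,6): δ = 143.16°  ·
  (1,2): δ = 139.86°  ·
  (1,3): δ = 83.43°  ·
  (1,4): δ = 14.81°  ✓
  (1,5): δ = 76.86°  ·
  (1,6): δ = 113.51°  ·
  (2,3): δ = 123.57°  ·
  (2,4): δ = 54.95°  ✓
  (2,5): δ = 36.72°  ✓
  (2,6): δ = 73.37°  ·
  (3,4): δ = 111.38°  ·
  (3,5): δ = 19.71°  ✓
  (3,6): δ = 16.94°  ✓
  (4,5): δ = 88.34°  ·
  (4,6): δ = 51.68°  ✓
  (5,6): δ = 143.34°  ·
antipodal pairs: 8

count = 8; pairs: (0,3), (0,4), (1,4), (2,4), (2,5), (3,5), (3,6), (4,6)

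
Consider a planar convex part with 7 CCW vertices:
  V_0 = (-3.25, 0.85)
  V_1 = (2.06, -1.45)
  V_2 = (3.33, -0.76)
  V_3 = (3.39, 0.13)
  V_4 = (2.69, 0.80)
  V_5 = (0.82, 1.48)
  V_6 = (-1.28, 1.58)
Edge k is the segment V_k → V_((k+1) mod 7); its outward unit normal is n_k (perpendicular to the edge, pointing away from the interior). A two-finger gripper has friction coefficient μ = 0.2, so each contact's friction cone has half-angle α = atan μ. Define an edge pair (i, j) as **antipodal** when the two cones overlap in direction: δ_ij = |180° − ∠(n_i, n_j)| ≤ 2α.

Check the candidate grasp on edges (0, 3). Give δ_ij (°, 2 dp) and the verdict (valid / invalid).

α = atan 0.2 = 11.31°;  2α = 22.62°
edge 0: e_0 = (+5.31, -2.30);  n_0 = (-0.3975, -0.9176)
edge 3: e_3 = (-0.70, +0.67);  n_3 = (+0.6915, +0.7224)
∠(n_0, n_3) = 159.67°
δ = |180° − 159.67°| = 20.33°
20.33° ≤ 2α = 22.62°  →  valid

δ = 20.33°, valid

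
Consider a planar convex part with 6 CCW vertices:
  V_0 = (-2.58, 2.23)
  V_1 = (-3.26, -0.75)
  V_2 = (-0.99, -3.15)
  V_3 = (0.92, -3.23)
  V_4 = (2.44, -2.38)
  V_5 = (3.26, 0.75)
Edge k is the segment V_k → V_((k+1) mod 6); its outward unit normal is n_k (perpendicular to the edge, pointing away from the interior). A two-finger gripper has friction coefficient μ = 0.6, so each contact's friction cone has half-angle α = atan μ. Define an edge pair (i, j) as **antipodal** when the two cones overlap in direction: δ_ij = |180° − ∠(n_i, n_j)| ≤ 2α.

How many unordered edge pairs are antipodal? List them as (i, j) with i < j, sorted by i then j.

count = 6; pairs: (0,3), (0,4), (1,4), (1,5), (2,5), (3,5)

α = atan 0.6 = 30.96°;  2α = 61.93°
n_0 = (-0.9749, +0.2225)
n_1 = (-0.7265, -0.6872)
n_2 = (-0.0418, -0.9991)
n_3 = (+0.4881, -0.8728)
n_4 = (+0.9674, -0.2534)
n_5 = (+0.2457, +0.9694)
  (0,1): δ = 123.74°  ·
  (0,2): δ = 79.54°  ·
  (0,3): δ = 47.93°  ✓
  (0,4): δ = 1.83°  ✓
  (0,5): δ = 88.63°  ·
  (1,2): δ = 135.80°  ·
  (1,3): δ = 104.19°  ·
  (1,4): δ = 58.09°  ✓
  (1,5): δ = 32.37°  ✓
  (2,3): δ = 148.39°  ·
  (2,4): δ = 102.28°  ·
  (2,5): δ = 11.82°  ✓
  (3,4): δ = 133.89°  ·
  (3,5): δ = 43.44°  ✓
  (4,5): δ = 89.54°  ·
antipodal pairs: 6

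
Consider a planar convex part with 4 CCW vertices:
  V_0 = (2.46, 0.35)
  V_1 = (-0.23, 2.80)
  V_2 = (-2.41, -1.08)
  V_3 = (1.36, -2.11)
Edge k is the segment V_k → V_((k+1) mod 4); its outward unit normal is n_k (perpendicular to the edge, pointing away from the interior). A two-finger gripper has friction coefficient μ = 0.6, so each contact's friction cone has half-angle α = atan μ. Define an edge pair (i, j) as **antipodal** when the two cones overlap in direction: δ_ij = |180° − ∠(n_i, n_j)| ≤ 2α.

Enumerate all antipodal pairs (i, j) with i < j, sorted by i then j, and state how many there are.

count = 2; pairs: (0,2), (1,3)

α = atan 0.6 = 30.96°;  2α = 61.93°
n_0 = (+0.6734, +0.7393)
n_1 = (-0.8718, +0.4898)
n_2 = (-0.2636, -0.9646)
n_3 = (+0.9129, -0.4082)
  (0,1): δ = 77.00°  ·
  (0,2): δ = 27.05°  ✓
  (0,3): δ = 108.23°  ·
  (1,2): δ = 75.95°  ·
  (1,3): δ = 5.24°  ✓
  (2,3): δ = 98.81°  ·
antipodal pairs: 2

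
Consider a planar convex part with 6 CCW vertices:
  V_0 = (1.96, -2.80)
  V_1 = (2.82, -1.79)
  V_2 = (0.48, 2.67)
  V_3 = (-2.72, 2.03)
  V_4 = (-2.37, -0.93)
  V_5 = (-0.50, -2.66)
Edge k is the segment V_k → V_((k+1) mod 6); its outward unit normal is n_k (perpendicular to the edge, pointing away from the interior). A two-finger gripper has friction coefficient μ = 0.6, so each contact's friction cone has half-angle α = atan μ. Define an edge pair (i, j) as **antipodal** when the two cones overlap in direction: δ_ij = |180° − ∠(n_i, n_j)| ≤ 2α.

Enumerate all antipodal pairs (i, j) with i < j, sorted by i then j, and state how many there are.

count = 7; pairs: (0,2), (0,3), (1,3), (1,4), (1,5), (2,4), (2,5)

α = atan 0.6 = 30.96°;  2α = 61.93°
n_0 = (+0.7614, -0.6483)
n_1 = (+0.8855, +0.4646)
n_2 = (-0.1961, +0.9806)
n_3 = (-0.9931, -0.1174)
n_4 = (-0.6791, -0.7341)
n_5 = (-0.0568, -0.9984)
  (0,1): δ = 111.90°  ·
  (0,2): δ = 38.28°  ✓
  (0,3): δ = 47.16°  ✓
  (0,4): δ = 87.64°  ·
  (0,5): δ = 127.16°  ·
  (1,2): δ = 106.37°  ·
  (1,3): δ = 20.94°  ✓
  (1,4): δ = 19.54°  ✓
  (1,5): δ = 59.06°  ✓
  (2,3): δ = 94.57°  ·
  (2,4): δ = 54.08°  ✓
  (2,5): δ = 14.57°  ✓
  (3,4): δ = 139.52°  ·
  (3,5): δ = 100.00°  ·
  (4,5): δ = 140.48°  ·
antipodal pairs: 7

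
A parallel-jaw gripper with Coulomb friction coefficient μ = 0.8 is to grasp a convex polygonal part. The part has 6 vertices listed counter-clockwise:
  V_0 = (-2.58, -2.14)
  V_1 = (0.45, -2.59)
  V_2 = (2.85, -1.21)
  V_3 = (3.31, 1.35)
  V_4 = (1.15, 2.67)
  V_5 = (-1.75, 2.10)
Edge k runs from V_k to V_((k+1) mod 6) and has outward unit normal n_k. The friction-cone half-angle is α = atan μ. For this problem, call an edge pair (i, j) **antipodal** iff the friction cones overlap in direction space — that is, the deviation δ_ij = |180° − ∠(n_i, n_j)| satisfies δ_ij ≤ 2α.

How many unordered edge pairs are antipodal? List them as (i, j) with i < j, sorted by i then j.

count = 8; pairs: (0,3), (0,4), (1,3), (1,4), (1,5), (2,4), (2,5), (3,5)

α = atan 0.8 = 38.66°;  2α = 77.32°
n_0 = (-0.1469, -0.9892)
n_1 = (+0.4985, -0.8669)
n_2 = (+0.9842, -0.1769)
n_3 = (+0.5215, +0.8533)
n_4 = (-0.1929, +0.9812)
n_5 = (-0.9814, +0.1921)
  (0,1): δ = 141.65°  ·
  (0,2): δ = 91.74°  ·
  (0,3): δ = 22.98°  ✓
  (0,4): δ = 19.57°  ✓
  (0,5): δ = 87.37°  ·
  (1,2): δ = 130.09°  ·
  (1,3): δ = 61.33°  ✓
  (1,4): δ = 18.78°  ✓
  (1,5): δ = 49.03°  ✓
  (2,3): δ = 111.24°  ·
  (2,4): δ = 68.69°  ✓
  (2,5): δ = 0.89°  ✓
  (3,4): δ = 137.45°  ·
  (3,5): δ = 69.65°  ✓
  (4,5): δ = 112.20°  ·
antipodal pairs: 8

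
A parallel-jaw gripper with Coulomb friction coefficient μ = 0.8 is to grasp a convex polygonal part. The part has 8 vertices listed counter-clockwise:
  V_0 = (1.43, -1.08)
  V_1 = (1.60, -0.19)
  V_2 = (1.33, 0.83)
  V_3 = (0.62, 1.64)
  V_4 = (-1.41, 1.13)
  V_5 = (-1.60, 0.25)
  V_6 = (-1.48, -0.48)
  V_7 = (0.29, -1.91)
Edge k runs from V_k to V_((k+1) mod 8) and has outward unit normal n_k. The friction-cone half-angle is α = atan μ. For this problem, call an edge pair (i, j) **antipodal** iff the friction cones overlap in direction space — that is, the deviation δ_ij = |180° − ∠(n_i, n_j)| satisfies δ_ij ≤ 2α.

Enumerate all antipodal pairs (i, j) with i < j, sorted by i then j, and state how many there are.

α = atan 0.8 = 38.66°;  2α = 77.32°
n_0 = (+0.9822, -0.1876)
n_1 = (+0.9667, +0.2559)
n_2 = (+0.7520, +0.6592)
n_3 = (-0.2437, +0.9699)
n_4 = (-0.9775, +0.2110)
n_5 = (-0.9868, -0.1622)
n_6 = (-0.6284, -0.7779)
n_7 = (+0.5886, -0.8084)
  (0,1): δ = 154.36°  ·
  (0,2): δ = 127.95°  ·
  (0,3): δ = 65.08°  ✓
  (0,4): δ = 1.37°  ✓
  (0,5): δ = 20.15°  ✓
  (0,6): δ = 61.88°  ✓
  (0,7): δ = 136.87°  ·
  (1,2): δ = 153.59°  ·
  (1,3): δ = 90.72°  ·
  (1,4): δ = 27.01°  ✓
  (1,5): δ = 5.49°  ✓
  (1,6): δ = 36.24°  ✓
  (1,7): δ = 111.23°  ·
  (2,3): δ = 117.13°  ·
  (2,4): δ = 53.42°  ✓
  (2,5): δ = 31.90°  ✓
  (2,6): δ = 9.83°  ✓
  (2,7): δ = 84.82°  ·
  (3,4): δ = 116.29°  ·
  (3,5): δ = 94.77°  ·
  (3,6): δ = 53.04°  ✓
  (3,7): δ = 21.95°  ✓
  (4,5): δ = 158.48°  ·
  (4,6): δ = 116.75°  ·
  (4,7): δ = 41.76°  ✓
  (5,6): δ = 138.27°  ·
  (5,7): δ = 63.28°  ✓
  (6,7): δ = 105.01°  ·
antipodal pairs: 14

count = 14; pairs: (0,3), (0,4), (0,5), (0,6), (1,4), (1,5), (1,6), (2,4), (2,5), (2,6), (3,6), (3,7), (4,7), (5,7)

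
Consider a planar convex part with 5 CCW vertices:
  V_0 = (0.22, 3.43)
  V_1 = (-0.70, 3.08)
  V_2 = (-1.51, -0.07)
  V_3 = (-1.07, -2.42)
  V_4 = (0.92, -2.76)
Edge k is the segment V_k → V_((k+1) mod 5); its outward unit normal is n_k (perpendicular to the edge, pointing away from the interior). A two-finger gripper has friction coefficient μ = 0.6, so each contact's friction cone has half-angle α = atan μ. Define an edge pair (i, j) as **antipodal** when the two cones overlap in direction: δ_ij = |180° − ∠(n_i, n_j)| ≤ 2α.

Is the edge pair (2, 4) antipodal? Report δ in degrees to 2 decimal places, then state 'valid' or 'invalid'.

α = atan 0.6 = 30.96°;  2α = 61.93°
edge 2: e_2 = (+0.44, -2.35);  n_2 = (-0.9829, -0.1840)
edge 4: e_4 = (-0.70, +6.19);  n_4 = (+0.9937, +0.1124)
∠(n_2, n_4) = 175.85°
δ = |180° − 175.85°| = 4.15°
4.15° ≤ 2α = 61.93°  →  valid

δ = 4.15°, valid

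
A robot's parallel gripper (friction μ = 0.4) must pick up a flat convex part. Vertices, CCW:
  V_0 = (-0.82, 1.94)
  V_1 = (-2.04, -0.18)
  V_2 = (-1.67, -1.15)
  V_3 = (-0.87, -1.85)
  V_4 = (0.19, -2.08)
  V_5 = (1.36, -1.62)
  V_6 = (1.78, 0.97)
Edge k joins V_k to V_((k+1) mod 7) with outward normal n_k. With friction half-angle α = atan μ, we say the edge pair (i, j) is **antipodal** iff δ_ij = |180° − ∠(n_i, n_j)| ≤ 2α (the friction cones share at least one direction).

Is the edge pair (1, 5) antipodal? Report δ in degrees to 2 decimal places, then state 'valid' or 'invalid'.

α = atan 0.4 = 21.80°;  2α = 43.60°
edge 1: e_1 = (+0.37, -0.97);  n_1 = (-0.9343, -0.3564)
edge 5: e_5 = (+0.42, +2.59);  n_5 = (+0.9871, -0.1601)
∠(n_1, n_5) = 149.91°
δ = |180° − 149.91°| = 30.09°
30.09° ≤ 2α = 43.60°  →  valid

δ = 30.09°, valid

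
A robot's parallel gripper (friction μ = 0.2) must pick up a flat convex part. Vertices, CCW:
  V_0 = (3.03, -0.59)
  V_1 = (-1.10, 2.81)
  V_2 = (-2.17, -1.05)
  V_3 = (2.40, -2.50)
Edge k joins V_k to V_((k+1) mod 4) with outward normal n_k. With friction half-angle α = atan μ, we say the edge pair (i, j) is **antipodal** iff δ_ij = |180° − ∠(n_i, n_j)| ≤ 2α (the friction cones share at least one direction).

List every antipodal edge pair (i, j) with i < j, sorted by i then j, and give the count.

α = atan 0.2 = 11.31°;  2α = 22.62°
n_0 = (+0.6356, +0.7720)
n_1 = (-0.9637, +0.2671)
n_2 = (-0.3024, -0.9532)
n_3 = (+0.9497, -0.3132)
  (0,1): δ = 66.03°  ·
  (0,2): δ = 21.86°  ✓
  (0,3): δ = 111.21°  ·
  (1,2): δ = 92.11°  ·
  (1,3): δ = 2.76°  ✓
  (2,3): δ = 90.65°  ·
antipodal pairs: 2

count = 2; pairs: (0,2), (1,3)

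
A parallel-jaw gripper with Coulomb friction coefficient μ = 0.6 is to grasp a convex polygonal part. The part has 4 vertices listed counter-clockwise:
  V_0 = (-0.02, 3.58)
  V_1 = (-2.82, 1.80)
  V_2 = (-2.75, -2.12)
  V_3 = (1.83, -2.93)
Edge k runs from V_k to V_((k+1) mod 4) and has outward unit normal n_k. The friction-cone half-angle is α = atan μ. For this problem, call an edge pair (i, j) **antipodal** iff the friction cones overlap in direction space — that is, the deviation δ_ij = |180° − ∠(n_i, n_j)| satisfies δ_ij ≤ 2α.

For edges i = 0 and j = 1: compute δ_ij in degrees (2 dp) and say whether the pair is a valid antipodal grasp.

α = atan 0.6 = 30.96°;  2α = 61.93°
edge 0: e_0 = (-2.80, -1.78);  n_0 = (-0.5365, +0.8439)
edge 1: e_1 = (+0.07, -3.92);  n_1 = (-0.9998, -0.0179)
∠(n_0, n_1) = 58.58°
δ = |180° − 58.58°| = 121.42°
121.42° > 2α = 61.93°  →  invalid

δ = 121.42°, invalid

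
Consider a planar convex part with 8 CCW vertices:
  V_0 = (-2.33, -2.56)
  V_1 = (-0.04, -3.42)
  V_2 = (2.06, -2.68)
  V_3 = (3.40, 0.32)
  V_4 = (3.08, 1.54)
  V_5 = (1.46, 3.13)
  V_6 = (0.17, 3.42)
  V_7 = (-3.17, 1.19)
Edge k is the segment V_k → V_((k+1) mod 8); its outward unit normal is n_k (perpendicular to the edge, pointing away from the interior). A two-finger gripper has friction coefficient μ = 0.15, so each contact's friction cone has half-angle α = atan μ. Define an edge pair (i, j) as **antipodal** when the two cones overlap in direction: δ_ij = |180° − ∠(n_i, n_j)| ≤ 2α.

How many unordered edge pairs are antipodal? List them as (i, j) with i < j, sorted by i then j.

α = atan 0.15 = 8.53°;  2α = 17.06°
n_0 = (-0.3516, -0.9362)
n_1 = (+0.3324, -0.9432)
n_2 = (+0.9131, -0.4078)
n_3 = (+0.9673, +0.2537)
n_4 = (+0.7005, +0.7137)
n_5 = (+0.2193, +0.9757)
n_6 = (-0.5553, +0.8317)
n_7 = (-0.9758, -0.2186)
  (0,1): δ = 140.01°  ·
  (0,2): δ = 93.49°  ·
  (0,3): δ = 54.72°  ·
  (0,4): δ = 23.88°  ·
  (0,5): δ = 7.91°  ✓
  (0,6): δ = 54.31°  ·
  (0,7): δ = 123.21°  ·
  (1,2): δ = 133.48°  ·
  (1,3): δ = 94.71°  ·
  (1,4): δ = 63.88°  ·
  (1,5): δ = 32.08°  ·
  (1,6): δ = 14.32°  ✓
  (1,7): δ = 83.21°  ·
  (2,3): δ = 141.23°  ·
  (2,4): δ = 110.40°  ·
  (2,5): δ = 78.60°  ·
  (2,6): δ = 32.20°  ·
  (2,7): δ = 36.69°  ·
  (3,4): δ = 149.16°  ·
  (3,5): δ = 117.37°  ·
  (3,6): δ = 70.97°  ·
  (3,7): δ = 2.07°  ✓
  (4,5): δ = 148.21°  ·
  (4,6): δ = 101.81°  ·
  (4,7): δ = 32.91°  ·
  (5,6): δ = 133.60°  ·
  (5,7): δ = 64.70°  ·
  (6,7): δ = 111.10°  ·
antipodal pairs: 3

count = 3; pairs: (0,5), (1,6), (3,7)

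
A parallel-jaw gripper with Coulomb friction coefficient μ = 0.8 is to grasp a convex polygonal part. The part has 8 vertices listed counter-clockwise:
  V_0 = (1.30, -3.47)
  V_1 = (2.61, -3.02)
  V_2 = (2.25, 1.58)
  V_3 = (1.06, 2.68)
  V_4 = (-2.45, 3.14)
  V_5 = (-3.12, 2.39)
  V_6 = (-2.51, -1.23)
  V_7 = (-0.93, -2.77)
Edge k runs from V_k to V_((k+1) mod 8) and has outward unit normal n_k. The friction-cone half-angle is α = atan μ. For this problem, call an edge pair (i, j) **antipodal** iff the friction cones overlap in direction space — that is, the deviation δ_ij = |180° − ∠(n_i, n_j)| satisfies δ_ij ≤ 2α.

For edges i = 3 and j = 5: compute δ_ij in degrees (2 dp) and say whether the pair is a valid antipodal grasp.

α = atan 0.8 = 38.66°;  2α = 77.32°
edge 3: e_3 = (-3.51, +0.46);  n_3 = (+0.1299, +0.9915)
edge 5: e_5 = (+0.61, -3.62);  n_5 = (-0.9861, -0.1662)
∠(n_3, n_5) = 107.03°
δ = |180° − 107.03°| = 72.97°
72.97° ≤ 2α = 77.32°  →  valid

δ = 72.97°, valid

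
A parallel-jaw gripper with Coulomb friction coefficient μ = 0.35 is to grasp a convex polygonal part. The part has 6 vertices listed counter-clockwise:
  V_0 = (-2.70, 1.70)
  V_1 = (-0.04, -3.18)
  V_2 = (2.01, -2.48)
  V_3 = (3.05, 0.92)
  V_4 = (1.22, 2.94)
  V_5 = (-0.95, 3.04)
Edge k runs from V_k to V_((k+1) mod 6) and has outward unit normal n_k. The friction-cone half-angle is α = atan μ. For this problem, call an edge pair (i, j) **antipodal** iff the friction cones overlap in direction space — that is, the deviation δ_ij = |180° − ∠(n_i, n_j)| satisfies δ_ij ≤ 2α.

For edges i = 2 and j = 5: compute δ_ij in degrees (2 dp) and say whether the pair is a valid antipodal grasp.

δ = 35.55°, valid

α = atan 0.35 = 19.29°;  2α = 38.58°
edge 2: e_2 = (+1.04, +3.40);  n_2 = (+0.9563, -0.2925)
edge 5: e_5 = (-1.75, -1.34);  n_5 = (-0.6080, +0.7940)
∠(n_2, n_5) = 144.45°
δ = |180° − 144.45°| = 35.55°
35.55° ≤ 2α = 38.58°  →  valid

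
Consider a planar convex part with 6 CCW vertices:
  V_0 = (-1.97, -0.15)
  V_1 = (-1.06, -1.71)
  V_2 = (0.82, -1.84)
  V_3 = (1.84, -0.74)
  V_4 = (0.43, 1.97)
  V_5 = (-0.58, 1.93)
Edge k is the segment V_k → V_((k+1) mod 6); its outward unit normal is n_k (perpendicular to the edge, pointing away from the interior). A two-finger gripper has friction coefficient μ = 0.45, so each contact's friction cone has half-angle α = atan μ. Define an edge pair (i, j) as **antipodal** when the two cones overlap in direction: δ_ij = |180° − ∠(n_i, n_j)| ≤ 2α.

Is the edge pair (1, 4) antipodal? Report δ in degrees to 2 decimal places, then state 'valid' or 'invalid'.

δ = 6.22°, valid

α = atan 0.45 = 24.23°;  2α = 48.46°
edge 1: e_1 = (+1.88, -0.13);  n_1 = (-0.0690, -0.9976)
edge 4: e_4 = (-1.01, -0.04);  n_4 = (-0.0396, +0.9992)
∠(n_1, n_4) = 173.78°
δ = |180° − 173.78°| = 6.22°
6.22° ≤ 2α = 48.46°  →  valid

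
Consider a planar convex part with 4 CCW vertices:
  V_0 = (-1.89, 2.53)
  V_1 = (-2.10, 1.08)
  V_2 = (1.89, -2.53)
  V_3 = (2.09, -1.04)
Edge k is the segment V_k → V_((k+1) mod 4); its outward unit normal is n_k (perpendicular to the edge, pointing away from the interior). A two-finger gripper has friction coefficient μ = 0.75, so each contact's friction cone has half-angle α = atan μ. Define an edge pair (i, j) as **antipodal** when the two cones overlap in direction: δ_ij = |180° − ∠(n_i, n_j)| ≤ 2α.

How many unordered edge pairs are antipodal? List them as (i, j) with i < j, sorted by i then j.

count = 4; pairs: (0,2), (0,3), (1,2), (1,3)

α = atan 0.75 = 36.87°;  2α = 73.74°
n_0 = (-0.9897, +0.1433)
n_1 = (-0.6709, -0.7415)
n_2 = (+0.9911, -0.1330)
n_3 = (+0.6677, +0.7444)
  (0,1): δ = 123.90°  ·
  (0,2): δ = 0.60°  ✓
  (0,3): δ = 56.35°  ✓
  (1,2): δ = 55.51°  ✓
  (1,3): δ = 0.25°  ✓
  (2,3): δ = 124.25°  ·
antipodal pairs: 4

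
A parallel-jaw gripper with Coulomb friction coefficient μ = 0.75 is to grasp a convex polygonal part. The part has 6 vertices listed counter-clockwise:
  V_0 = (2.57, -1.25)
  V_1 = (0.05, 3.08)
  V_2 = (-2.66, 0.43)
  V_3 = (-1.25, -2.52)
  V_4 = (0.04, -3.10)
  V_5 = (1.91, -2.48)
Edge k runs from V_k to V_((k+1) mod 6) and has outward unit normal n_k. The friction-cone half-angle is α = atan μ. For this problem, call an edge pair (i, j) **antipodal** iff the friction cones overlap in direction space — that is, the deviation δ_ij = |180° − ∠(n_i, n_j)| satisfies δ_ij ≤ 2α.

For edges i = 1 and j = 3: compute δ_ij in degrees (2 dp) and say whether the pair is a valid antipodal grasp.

α = atan 0.75 = 36.87°;  2α = 73.74°
edge 1: e_1 = (-2.71, -2.65);  n_1 = (-0.6991, +0.7150)
edge 3: e_3 = (+1.29, -0.58);  n_3 = (-0.4101, -0.9121)
∠(n_1, n_3) = 111.43°
δ = |180° − 111.43°| = 68.57°
68.57° ≤ 2α = 73.74°  →  valid

δ = 68.57°, valid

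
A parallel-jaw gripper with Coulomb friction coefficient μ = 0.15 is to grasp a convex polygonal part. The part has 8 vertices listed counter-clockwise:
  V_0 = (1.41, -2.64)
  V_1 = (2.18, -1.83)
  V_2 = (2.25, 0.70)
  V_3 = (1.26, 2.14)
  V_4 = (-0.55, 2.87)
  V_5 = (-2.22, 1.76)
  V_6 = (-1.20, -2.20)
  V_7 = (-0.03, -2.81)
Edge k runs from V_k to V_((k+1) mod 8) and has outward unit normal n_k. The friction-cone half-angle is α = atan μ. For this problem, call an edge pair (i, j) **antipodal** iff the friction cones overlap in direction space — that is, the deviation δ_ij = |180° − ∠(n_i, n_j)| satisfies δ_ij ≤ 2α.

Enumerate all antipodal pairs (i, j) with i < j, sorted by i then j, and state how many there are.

α = atan 0.15 = 8.53°;  2α = 17.06°
n_0 = (+0.7248, -0.6890)
n_1 = (+0.9996, -0.0277)
n_2 = (+0.8240, +0.5665)
n_3 = (+0.3740, +0.9274)
n_4 = (-0.5535, +0.8328)
n_5 = (-0.9684, -0.2494)
n_6 = (-0.4623, -0.8867)
n_7 = (+0.1172, -0.9931)
  (0,1): δ = 138.04°  ·
  (0,2): δ = 101.94°  ·
  (0,3): δ = 68.42°  ·
  (0,4): δ = 12.84°  ✓
  (0,5): δ = 57.99°  ·
  (0,6): δ = 106.01°  ·
  (0,7): δ = 140.28°  ·
  (1,2): δ = 143.91°  ·
  (1,3): δ = 110.38°  ·
  (1,4): δ = 54.80°  ·
  (1,5): δ = 16.03°  ✓
  (1,6): δ = 64.05°  ·
  (1,7): δ = 98.32°  ·
  (2,3): δ = 146.47°  ·
  (2,4): δ = 90.90°  ·
  (2,5): δ = 20.06°  ·
  (2,6): δ = 27.96°  ·
  (2,7): δ = 62.22°  ·
  (3,4): δ = 124.42°  ·
  (3,5): δ = 53.59°  ·
  (3,6): δ = 5.57°  ✓
  (3,7): δ = 28.70°  ·
  (4,5): δ = 109.17°  ·
  (4,6): δ = 61.15°  ·
  (4,7): δ = 26.88°  ·
  (5,6): δ = 131.98°  ·
  (5,7): δ = 97.71°  ·
  (6,7): δ = 145.73°  ·
antipodal pairs: 3

count = 3; pairs: (0,4), (1,5), (3,6)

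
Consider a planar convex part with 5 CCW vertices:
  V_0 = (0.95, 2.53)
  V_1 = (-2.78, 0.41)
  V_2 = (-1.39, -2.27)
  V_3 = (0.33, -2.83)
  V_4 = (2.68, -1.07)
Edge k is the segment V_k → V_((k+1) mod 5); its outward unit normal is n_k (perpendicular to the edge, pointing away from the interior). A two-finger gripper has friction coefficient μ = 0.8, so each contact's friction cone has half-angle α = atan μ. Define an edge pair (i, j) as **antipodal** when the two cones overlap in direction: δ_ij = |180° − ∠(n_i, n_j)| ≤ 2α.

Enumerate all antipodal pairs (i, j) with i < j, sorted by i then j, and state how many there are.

count = 4; pairs: (0,2), (0,3), (1,4), (2,4)

α = atan 0.8 = 38.66°;  2α = 77.32°
n_0 = (-0.4941, +0.8694)
n_1 = (-0.8877, -0.4604)
n_2 = (-0.3096, -0.9509)
n_3 = (+0.5995, -0.8004)
n_4 = (+0.9013, +0.4331)
  (0,1): δ = 92.20°  ·
  (0,2): δ = 47.65°  ✓
  (0,3): δ = 7.22°  ✓
  (0,4): δ = 86.05°  ·
  (1,2): δ = 135.45°  ·
  (1,3): δ = 80.58°  ·
  (1,4): δ = 1.75°  ✓
  (2,3): δ = 125.13°  ·
  (2,4): δ = 46.30°  ✓
  (3,4): δ = 101.16°  ·
antipodal pairs: 4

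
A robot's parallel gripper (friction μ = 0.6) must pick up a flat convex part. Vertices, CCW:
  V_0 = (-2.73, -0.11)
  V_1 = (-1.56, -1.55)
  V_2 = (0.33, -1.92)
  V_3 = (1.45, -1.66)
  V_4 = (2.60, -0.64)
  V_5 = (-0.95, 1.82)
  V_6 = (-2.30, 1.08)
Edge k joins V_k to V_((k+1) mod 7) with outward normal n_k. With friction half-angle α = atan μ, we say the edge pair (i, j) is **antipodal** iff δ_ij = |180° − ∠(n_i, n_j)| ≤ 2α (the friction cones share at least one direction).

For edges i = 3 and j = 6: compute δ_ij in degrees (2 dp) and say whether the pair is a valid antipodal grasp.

δ = 28.56°, valid

α = atan 0.6 = 30.96°;  2α = 61.93°
edge 3: e_3 = (+1.15, +1.02);  n_3 = (+0.6636, -0.7481)
edge 6: e_6 = (-0.43, -1.19);  n_6 = (-0.9405, +0.3398)
∠(n_3, n_6) = 151.44°
δ = |180° − 151.44°| = 28.56°
28.56° ≤ 2α = 61.93°  →  valid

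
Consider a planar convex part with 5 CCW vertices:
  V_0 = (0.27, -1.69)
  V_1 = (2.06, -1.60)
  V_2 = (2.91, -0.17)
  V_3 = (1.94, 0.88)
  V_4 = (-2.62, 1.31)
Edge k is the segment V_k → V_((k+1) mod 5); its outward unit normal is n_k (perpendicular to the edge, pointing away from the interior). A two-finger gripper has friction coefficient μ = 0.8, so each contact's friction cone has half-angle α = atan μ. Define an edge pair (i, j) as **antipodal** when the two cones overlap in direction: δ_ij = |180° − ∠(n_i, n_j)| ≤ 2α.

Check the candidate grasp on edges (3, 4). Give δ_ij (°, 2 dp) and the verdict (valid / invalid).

α = atan 0.8 = 38.66°;  2α = 77.32°
edge 3: e_3 = (-4.56, +0.43);  n_3 = (+0.0939, +0.9956)
edge 4: e_4 = (+2.89, -3.00);  n_4 = (-0.7202, -0.6938)
∠(n_3, n_4) = 139.32°
δ = |180° − 139.32°| = 40.68°
40.68° ≤ 2α = 77.32°  →  valid

δ = 40.68°, valid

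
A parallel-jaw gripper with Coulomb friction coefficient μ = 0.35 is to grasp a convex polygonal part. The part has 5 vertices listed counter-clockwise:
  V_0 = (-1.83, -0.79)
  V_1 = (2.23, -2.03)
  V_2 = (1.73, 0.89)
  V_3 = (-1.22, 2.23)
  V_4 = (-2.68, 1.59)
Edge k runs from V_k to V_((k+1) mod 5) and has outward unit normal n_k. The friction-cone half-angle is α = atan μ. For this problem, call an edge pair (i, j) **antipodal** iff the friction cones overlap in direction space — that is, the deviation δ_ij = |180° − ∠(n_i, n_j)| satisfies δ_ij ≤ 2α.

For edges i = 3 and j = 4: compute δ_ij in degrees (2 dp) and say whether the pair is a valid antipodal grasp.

δ = 94.02°, invalid

α = atan 0.35 = 19.29°;  2α = 38.58°
edge 3: e_3 = (-1.46, -0.64);  n_3 = (-0.4015, +0.9159)
edge 4: e_4 = (+0.85, -2.38);  n_4 = (-0.9417, -0.3363)
∠(n_3, n_4) = 85.98°
δ = |180° − 85.98°| = 94.02°
94.02° > 2α = 38.58°  →  invalid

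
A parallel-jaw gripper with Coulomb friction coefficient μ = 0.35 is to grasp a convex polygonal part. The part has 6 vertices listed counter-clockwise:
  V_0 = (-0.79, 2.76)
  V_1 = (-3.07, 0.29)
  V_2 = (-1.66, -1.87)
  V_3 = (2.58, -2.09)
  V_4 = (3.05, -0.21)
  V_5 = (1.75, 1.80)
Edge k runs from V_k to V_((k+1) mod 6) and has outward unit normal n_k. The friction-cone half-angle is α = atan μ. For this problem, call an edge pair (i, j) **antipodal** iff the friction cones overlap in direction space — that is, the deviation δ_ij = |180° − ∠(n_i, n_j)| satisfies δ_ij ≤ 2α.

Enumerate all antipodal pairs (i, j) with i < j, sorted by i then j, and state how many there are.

count = 4; pairs: (0,3), (1,4), (1,5), (2,5)

α = atan 0.35 = 19.29°;  2α = 38.58°
n_0 = (-0.7348, +0.6783)
n_1 = (-0.8374, -0.5466)
n_2 = (-0.0518, -0.9987)
n_3 = (+0.9701, -0.2425)
n_4 = (+0.8397, +0.5431)
n_5 = (+0.3535, +0.9354)
  (0,1): δ = 104.16°  ·
  (0,2): δ = 50.26°  ·
  (0,3): δ = 28.67°  ✓
  (0,4): δ = 75.60°  ·
  (0,5): δ = 112.01°  ·
  (1,2): δ = 126.11°  ·
  (1,3): δ = 47.17°  ·
  (1,4): δ = 0.24°  ✓
  (1,5): δ = 36.16°  ✓
  (2,3): δ = 101.07°  ·
  (2,4): δ = 54.14°  ·
  (2,5): δ = 17.73°  ✓
  (3,4): δ = 133.07°  ·
  (3,5): δ = 96.67°  ·
  (4,5): δ = 143.60°  ·
antipodal pairs: 4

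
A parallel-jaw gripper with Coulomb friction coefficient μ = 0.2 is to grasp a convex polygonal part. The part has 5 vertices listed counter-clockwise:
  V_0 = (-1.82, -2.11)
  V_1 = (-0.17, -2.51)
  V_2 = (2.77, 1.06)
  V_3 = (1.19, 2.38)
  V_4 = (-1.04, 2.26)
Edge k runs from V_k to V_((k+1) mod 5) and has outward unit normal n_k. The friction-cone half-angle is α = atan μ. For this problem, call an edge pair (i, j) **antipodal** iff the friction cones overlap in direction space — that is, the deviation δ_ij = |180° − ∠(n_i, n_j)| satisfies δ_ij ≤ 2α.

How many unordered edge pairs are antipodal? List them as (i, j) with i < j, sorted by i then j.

α = atan 0.2 = 11.31°;  2α = 22.62°
n_0 = (-0.2356, -0.9719)
n_1 = (+0.7719, -0.6357)
n_2 = (+0.6411, +0.7674)
n_3 = (-0.0537, +0.9986)
n_4 = (-0.9844, +0.1757)
  (0,1): δ = 115.85°  ·
  (0,2): δ = 26.25°  ·
  (0,3): δ = 16.71°  ✓
  (0,4): δ = 93.51°  ·
  (1,2): δ = 90.40°  ·
  (1,3): δ = 47.45°  ·
  (1,4): δ = 29.35°  ·
  (2,3): δ = 137.04°  ·
  (2,4): δ = 60.24°  ·
  (3,4): δ = 103.20°  ·
antipodal pairs: 1

count = 1; pairs: (0,3)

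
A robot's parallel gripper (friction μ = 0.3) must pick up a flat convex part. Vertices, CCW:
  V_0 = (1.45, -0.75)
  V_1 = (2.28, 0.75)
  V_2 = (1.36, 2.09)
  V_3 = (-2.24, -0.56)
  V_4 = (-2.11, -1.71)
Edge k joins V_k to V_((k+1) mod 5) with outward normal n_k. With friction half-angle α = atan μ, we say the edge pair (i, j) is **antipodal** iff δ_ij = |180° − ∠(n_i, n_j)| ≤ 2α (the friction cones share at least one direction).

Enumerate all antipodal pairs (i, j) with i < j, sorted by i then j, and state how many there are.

count = 3; pairs: (0,2), (1,3), (2,4)

α = atan 0.3 = 16.70°;  2α = 33.40°
n_0 = (+0.8750, -0.4842)
n_1 = (+0.8244, +0.5660)
n_2 = (-0.5928, +0.8053)
n_3 = (-0.9937, -0.1123)
n_4 = (+0.2604, -0.9655)
  (0,1): δ = 116.57°  ·
  (0,2): δ = 24.69°  ✓
  (0,3): δ = 35.41°  ·
  (0,4): δ = 134.05°  ·
  (1,2): δ = 88.12°  ·
  (1,3): δ = 28.02°  ✓
  (1,4): δ = 70.62°  ·
  (2,3): δ = 119.91°  ·
  (2,4): δ = 21.27°  ✓
  (3,4): δ = 81.36°  ·
antipodal pairs: 3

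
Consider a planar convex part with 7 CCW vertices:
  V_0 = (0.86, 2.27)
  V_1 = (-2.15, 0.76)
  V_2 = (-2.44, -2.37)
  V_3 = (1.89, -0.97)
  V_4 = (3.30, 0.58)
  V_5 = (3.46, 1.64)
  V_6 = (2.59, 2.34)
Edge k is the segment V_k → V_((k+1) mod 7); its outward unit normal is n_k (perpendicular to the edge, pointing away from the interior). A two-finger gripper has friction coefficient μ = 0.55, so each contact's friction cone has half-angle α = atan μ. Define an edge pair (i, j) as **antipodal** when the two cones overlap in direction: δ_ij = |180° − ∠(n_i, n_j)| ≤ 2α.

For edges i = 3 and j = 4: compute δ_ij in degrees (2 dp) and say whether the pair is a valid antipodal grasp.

α = atan 0.55 = 28.81°;  2α = 57.62°
edge 3: e_3 = (+1.41, +1.55);  n_3 = (+0.7397, -0.6729)
edge 4: e_4 = (+0.16, +1.06);  n_4 = (+0.9888, -0.1493)
∠(n_3, n_4) = 33.71°
δ = |180° − 33.71°| = 146.29°
146.29° > 2α = 57.62°  →  invalid

δ = 146.29°, invalid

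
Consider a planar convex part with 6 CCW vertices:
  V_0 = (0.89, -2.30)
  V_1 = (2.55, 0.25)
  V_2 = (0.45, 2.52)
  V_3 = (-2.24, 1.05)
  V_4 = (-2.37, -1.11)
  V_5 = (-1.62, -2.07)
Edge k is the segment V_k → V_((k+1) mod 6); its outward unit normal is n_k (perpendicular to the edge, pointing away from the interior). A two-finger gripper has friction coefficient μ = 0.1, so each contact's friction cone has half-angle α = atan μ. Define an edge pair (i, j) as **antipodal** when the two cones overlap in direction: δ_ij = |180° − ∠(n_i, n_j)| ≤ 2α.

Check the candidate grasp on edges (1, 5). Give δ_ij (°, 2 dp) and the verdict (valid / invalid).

α = atan 0.1 = 5.71°;  2α = 11.42°
edge 1: e_1 = (-2.10, +2.27);  n_1 = (+0.7341, +0.6791)
edge 5: e_5 = (+2.51, -0.23);  n_5 = (-0.0913, -0.9958)
∠(n_1, n_5) = 138.01°
δ = |180° − 138.01°| = 41.99°
41.99° > 2α = 11.42°  →  invalid

δ = 41.99°, invalid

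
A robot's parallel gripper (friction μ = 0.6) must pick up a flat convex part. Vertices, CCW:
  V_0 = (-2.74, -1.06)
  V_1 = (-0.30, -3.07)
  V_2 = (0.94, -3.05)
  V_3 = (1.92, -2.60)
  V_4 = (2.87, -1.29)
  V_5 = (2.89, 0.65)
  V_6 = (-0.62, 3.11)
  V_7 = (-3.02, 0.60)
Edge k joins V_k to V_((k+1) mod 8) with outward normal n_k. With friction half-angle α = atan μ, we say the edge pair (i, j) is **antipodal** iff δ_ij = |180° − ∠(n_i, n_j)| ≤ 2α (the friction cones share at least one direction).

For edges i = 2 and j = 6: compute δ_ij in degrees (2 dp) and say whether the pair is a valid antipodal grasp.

δ = 21.62°, valid

α = atan 0.6 = 30.96°;  2α = 61.93°
edge 2: e_2 = (+0.98, +0.45);  n_2 = (+0.4173, -0.9088)
edge 6: e_6 = (-2.40, -2.51);  n_6 = (-0.7228, +0.6911)
∠(n_2, n_6) = 158.38°
δ = |180° − 158.38°| = 21.62°
21.62° ≤ 2α = 61.93°  →  valid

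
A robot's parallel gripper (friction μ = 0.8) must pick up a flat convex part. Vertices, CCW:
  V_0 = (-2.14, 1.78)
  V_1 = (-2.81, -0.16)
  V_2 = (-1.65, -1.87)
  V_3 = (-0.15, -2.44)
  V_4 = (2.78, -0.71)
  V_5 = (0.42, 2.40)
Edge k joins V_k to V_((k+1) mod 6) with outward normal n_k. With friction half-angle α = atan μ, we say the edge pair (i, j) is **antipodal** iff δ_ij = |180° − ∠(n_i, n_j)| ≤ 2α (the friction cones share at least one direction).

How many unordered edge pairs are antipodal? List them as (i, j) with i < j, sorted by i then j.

α = atan 0.8 = 38.66°;  2α = 77.32°
n_0 = (-0.9452, +0.3264)
n_1 = (-0.8276, -0.5614)
n_2 = (-0.3552, -0.9348)
n_3 = (+0.5084, -0.8611)
n_4 = (+0.7966, +0.6045)
n_5 = (-0.2354, +0.9719)
  (0,1): δ = 126.80°  ·
  (0,2): δ = 91.75°  ·
  (0,3): δ = 40.39°  ✓
  (0,4): δ = 56.25°  ✓
  (0,5): δ = 122.67°  ·
  (1,2): δ = 144.96°  ·
  (1,3): δ = 93.59°  ·
  (1,4): δ = 3.04°  ✓
  (1,5): δ = 69.46°  ✓
  (2,3): δ = 128.63°  ·
  (2,4): δ = 32.00°  ✓
  (2,5): δ = 34.42°  ✓
  (3,4): δ = 83.37°  ·
  (3,5): δ = 16.95°  ✓
  (4,5): δ = 113.58°  ·
antipodal pairs: 7

count = 7; pairs: (0,3), (0,4), (1,4), (1,5), (2,4), (2,5), (3,5)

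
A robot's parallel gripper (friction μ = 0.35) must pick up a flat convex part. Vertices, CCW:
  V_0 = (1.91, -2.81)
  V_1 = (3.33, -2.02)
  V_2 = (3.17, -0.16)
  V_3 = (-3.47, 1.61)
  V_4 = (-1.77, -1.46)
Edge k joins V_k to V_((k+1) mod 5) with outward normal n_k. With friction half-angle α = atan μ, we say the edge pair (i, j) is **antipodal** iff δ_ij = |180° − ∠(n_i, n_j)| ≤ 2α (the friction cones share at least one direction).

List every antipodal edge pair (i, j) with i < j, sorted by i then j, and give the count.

count = 2; pairs: (1,3), (2,4)

α = atan 0.35 = 19.29°;  2α = 38.58°
n_0 = (+0.4862, -0.8739)
n_1 = (+0.9963, +0.0857)
n_2 = (+0.2576, +0.9663)
n_3 = (-0.8748, -0.4844)
n_4 = (-0.3444, -0.9388)
  (0,1): δ = 114.17°  ·
  (0,2): δ = 44.01°  ·
  (0,3): δ = 89.89°  ·
  (0,4): δ = 130.77°  ·
  (1,2): δ = 109.84°  ·
  (1,3): δ = 24.06°  ✓
  (1,4): δ = 64.94°  ·
  (2,3): δ = 46.10°  ·
  (2,4): δ = 5.22°  ✓
  (3,4): δ = 139.12°  ·
antipodal pairs: 2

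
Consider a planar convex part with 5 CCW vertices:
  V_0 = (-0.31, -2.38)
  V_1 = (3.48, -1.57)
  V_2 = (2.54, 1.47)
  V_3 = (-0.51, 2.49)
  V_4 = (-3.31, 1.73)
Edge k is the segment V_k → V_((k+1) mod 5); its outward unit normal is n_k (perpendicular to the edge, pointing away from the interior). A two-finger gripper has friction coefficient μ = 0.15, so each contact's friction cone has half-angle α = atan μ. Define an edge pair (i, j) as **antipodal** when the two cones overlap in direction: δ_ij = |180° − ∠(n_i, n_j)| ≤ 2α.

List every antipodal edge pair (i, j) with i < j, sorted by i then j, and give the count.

count = 1; pairs: (0,3)

α = atan 0.15 = 8.53°;  2α = 17.06°
n_0 = (+0.2090, -0.9779)
n_1 = (+0.9554, +0.2954)
n_2 = (+0.3172, +0.9484)
n_3 = (-0.2620, +0.9651)
n_4 = (-0.8077, -0.5896)
  (0,1): δ = 84.88°  ·
  (0,2): δ = 30.56°  ·
  (0,3): δ = 3.12°  ✓
  (0,4): δ = 114.06°  ·
  (1,2): δ = 125.67°  ·
  (1,3): δ = 92.00°  ·
  (1,4): δ = 18.94°  ·
  (2,3): δ = 146.32°  ·
  (2,4): δ = 35.38°  ·
  (3,4): δ = 69.06°  ·
antipodal pairs: 1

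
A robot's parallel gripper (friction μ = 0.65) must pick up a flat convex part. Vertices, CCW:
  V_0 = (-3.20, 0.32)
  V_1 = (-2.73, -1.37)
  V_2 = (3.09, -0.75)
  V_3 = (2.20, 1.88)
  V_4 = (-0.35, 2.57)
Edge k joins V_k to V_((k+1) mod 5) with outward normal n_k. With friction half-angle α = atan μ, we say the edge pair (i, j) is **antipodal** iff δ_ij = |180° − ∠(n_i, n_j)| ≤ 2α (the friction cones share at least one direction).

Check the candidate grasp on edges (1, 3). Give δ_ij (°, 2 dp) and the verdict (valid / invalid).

δ = 21.22°, valid

α = atan 0.65 = 33.02°;  2α = 66.05°
edge 1: e_1 = (+5.82, +0.62);  n_1 = (+0.1059, -0.9944)
edge 3: e_3 = (-2.55, +0.69);  n_3 = (+0.2612, +0.9653)
∠(n_1, n_3) = 158.78°
δ = |180° − 158.78°| = 21.22°
21.22° ≤ 2α = 66.05°  →  valid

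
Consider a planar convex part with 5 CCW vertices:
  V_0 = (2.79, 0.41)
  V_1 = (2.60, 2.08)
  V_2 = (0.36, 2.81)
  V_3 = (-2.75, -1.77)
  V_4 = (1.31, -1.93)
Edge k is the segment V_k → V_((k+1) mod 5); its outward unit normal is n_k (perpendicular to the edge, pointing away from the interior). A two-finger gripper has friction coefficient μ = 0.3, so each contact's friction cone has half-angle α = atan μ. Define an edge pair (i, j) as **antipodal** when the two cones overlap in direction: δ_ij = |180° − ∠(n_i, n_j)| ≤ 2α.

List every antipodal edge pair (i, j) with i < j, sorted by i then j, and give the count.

count = 2; pairs: (1,3), (2,4)

α = atan 0.3 = 16.70°;  2α = 33.40°
n_0 = (+0.9936, +0.1130)
n_1 = (+0.3099, +0.9508)
n_2 = (-0.8273, +0.5618)
n_3 = (-0.0394, -0.9992)
n_4 = (+0.8451, -0.5345)
  (0,1): δ = 114.54°  ·
  (0,2): δ = 40.67°  ·
  (0,3): δ = 81.25°  ·
  (0,4): δ = 141.20°  ·
  (1,2): δ = 106.13°  ·
  (1,3): δ = 15.79°  ✓
  (1,4): δ = 75.74°  ·
  (2,3): δ = 58.08°  ·
  (2,4): δ = 1.87°  ✓
  (3,4): δ = 120.06°  ·
antipodal pairs: 2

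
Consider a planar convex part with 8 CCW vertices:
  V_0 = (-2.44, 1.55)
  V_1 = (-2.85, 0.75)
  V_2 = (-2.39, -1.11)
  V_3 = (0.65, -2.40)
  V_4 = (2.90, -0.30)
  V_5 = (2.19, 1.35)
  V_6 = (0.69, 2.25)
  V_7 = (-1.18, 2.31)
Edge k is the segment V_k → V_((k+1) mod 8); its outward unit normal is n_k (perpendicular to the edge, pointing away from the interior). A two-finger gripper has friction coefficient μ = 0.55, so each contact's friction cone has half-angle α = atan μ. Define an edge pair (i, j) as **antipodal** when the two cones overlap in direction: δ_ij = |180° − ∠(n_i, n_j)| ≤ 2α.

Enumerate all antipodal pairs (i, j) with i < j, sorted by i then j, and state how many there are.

α = atan 0.55 = 28.81°;  2α = 57.62°
n_0 = (-0.8899, +0.4561)
n_1 = (-0.9708, -0.2401)
n_2 = (-0.3906, -0.9205)
n_3 = (+0.6823, -0.7311)
n_4 = (+0.9186, +0.3953)
n_5 = (+0.5145, +0.8575)
n_6 = (+0.0321, +0.9995)
n_7 = (-0.5165, +0.8563)
  (0,1): δ = 138.97°  ·
  (0,2): δ = 85.86°  ·
  (0,3): δ = 19.84°  ✓
  (0,4): δ = 50.42°  ✓
  (0,5): δ = 86.17°  ·
  (0,6): δ = 115.30°  ·
  (0,7): δ = 148.23°  ·
  (1,2): δ = 126.88°  ·
  (1,3): δ = 60.87°  ·
  (1,4): δ = 9.39°  ✓
  (1,5): δ = 45.15°  ✓
  (1,6): δ = 74.27°  ·
  (1,7): δ = 107.21°  ·
  (2,3): δ = 113.98°  ·
  (2,4): δ = 43.72°  ✓
  (2,5): δ = 7.97°  ✓
  (2,6): δ = 21.16°  ✓
  (2,7): δ = 54.09°  ✓
  (3,4): δ = 109.74°  ·
  (3,5): δ = 73.99°  ·
  (3,6): δ = 44.86°  ✓
  (3,7): δ = 11.93°  ✓
  (4,5): δ = 144.25°  ·
  (4,6): δ = 115.12°  ·
  (4,7): δ = 82.19°  ·
  (5,6): δ = 150.87°  ·
  (5,7): δ = 117.94°  ·
  (6,7): δ = 147.06°  ·
antipodal pairs: 10

count = 10; pairs: (0,3), (0,4), (1,4), (1,5), (2,4), (2,5), (2,6), (2,7), (3,6), (3,7)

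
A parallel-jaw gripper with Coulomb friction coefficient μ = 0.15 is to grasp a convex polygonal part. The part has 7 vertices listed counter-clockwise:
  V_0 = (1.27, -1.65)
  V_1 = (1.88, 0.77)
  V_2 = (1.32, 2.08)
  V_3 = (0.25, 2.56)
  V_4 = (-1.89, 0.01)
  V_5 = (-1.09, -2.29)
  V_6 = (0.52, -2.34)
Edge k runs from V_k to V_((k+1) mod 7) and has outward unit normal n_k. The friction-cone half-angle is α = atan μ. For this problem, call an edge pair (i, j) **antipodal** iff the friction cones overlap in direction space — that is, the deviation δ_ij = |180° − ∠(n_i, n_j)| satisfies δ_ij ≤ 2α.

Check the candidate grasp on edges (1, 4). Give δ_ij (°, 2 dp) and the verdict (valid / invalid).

α = atan 0.15 = 8.53°;  2α = 17.06°
edge 1: e_1 = (-0.56, +1.31);  n_1 = (+0.9195, +0.3931)
edge 4: e_4 = (+0.80, -2.30);  n_4 = (-0.9445, -0.3285)
∠(n_1, n_4) = 176.03°
δ = |180° − 176.03°| = 3.97°
3.97° ≤ 2α = 17.06°  →  valid

δ = 3.97°, valid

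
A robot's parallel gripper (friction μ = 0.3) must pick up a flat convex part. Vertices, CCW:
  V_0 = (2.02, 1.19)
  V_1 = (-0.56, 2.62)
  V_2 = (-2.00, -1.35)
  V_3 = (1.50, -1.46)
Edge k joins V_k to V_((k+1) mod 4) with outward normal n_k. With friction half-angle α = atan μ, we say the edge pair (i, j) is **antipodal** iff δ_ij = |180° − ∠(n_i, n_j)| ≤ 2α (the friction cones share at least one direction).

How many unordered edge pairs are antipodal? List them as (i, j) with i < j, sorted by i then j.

count = 2; pairs: (0,2), (1,3)

α = atan 0.3 = 16.70°;  2α = 33.40°
n_0 = (+0.4848, +0.8746)
n_1 = (-0.9401, +0.3410)
n_2 = (-0.0314, -0.9995)
n_3 = (+0.9813, -0.1926)
  (0,1): δ = 80.94°  ·
  (0,2): δ = 27.20°  ✓
  (0,3): δ = 107.90°  ·
  (1,2): δ = 71.86°  ·
  (1,3): δ = 8.83°  ✓
  (2,3): δ = 99.30°  ·
antipodal pairs: 2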